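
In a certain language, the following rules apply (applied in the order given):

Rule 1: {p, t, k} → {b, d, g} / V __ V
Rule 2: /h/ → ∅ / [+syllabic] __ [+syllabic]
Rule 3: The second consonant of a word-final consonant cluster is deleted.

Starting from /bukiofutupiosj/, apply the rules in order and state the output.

bugiofudubios

Rule 1 (intervocalic voicing): /k/ is a voiceless stop between vowels /u/ and /i/, so it voices to [g]. /t/ is a voiceless stop between vowels /u/ and /u/, so it voices to [d]. /p/ is a voiceless stop between vowels /u/ and /i/, so it voices to [b]. /bukiofutupiosj/ → bugiofudubiosj.
Rule 2 (intervocalic h-deletion): no segment meets the environment; /bugiofudubiosj/ is unchanged.
Rule 3 (final cluster simplification): /j/ is the second consonant of a word-final cluster /sj/, so it deletes. /bugiofudubiosj/ → bugiofudubios.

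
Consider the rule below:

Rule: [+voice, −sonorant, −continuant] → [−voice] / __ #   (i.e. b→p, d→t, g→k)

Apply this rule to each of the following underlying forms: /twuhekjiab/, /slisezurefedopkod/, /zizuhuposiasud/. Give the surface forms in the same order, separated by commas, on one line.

twuhekjiap, slisezurefedopkot, zizuhuposiasut

/twuhekjiab/: /b/ is a voiced stop in word-final position, so it devoices to [p]. → [twuhekjiap].
/slisezurefedopkod/: /d/ is a voiced stop in word-final position, so it devoices to [t]. → [slisezurefedopkot].
/zizuhuposiasud/: /d/ is a voiced stop in word-final position, so it devoices to [t]. → [zizuhuposiasut].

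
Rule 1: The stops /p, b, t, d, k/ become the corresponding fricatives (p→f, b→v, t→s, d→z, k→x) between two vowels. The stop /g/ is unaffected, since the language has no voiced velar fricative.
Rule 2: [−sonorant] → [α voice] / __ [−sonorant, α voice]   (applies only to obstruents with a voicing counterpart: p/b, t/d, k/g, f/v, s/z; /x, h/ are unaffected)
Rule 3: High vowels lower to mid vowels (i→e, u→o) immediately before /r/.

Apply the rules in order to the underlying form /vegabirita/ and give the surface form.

vegaverisa

Rule 1 (intervocalic spirantization): /b/ is a stop between vowels /a/ and /i/, so it spirantizes to the fricative [v]. /t/ is a stop between vowels /i/ and /a/, so it spirantizes to the fricative [s]. /vegabirita/ → vegavirisa.
Rule 2 (regressive voicing assimilation): no segment meets the environment; /vegavirisa/ is unchanged.
Rule 3 (pre-rhotic lowering): /i/ is a high vowel immediately before /r/, so it lowers to [e]. /vegavirisa/ → vegaverisa.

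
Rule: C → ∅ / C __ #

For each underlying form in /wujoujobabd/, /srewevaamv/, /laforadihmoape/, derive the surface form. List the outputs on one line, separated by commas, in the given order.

/wujoujobabd/: /d/ is the second consonant of a word-final cluster /bd/, so it deletes. → [wujoujobab].
/srewevaamv/: /v/ is the second consonant of a word-final cluster /mv/, so it deletes. → [srewevaam].
/laforadihmoape/: the rule's environment is not met; surfaces unchanged as [laforadihmoape].

wujoujobab, srewevaam, laforadihmoape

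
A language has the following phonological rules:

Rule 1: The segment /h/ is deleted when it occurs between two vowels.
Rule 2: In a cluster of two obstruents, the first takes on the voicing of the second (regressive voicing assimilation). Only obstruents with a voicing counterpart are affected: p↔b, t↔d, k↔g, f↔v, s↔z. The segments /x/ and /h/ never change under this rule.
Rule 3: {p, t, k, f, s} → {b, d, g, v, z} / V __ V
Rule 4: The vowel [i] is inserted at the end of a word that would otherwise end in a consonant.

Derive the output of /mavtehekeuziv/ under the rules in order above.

Rule 1 (intervocalic h-deletion): /h/ occurs between vowels /e/ and /e/, so it deletes. /mavtehekeuziv/ → mavteekeuziv.
Rule 2 (regressive voicing assimilation): /v/ precedes the voiceless obstruent /t/, so it devoices to [f] by assimilation. /mavteekeuziv/ → mafteekeuziv.
Rule 3 (intervocalic voicing): /k/ is a voiceless obstruent between vowels /e/ and /e/, so it voices to [g]. /mafteekeuziv/ → mafteegeuziv.
Rule 4 (final i-epenthesis): the form ends in the consonant /v/, so [i] is inserted word-finally. /mafteegeuziv/ → mafteegeuzivi.

mafteegeuzivi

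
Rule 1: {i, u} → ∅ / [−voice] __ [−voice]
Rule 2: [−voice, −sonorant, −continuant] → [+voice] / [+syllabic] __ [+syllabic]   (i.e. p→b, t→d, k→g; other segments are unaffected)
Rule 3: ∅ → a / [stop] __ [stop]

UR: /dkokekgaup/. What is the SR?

Rule 1 (high vowel syncope): no segment meets the environment; /dkokekgaup/ is unchanged.
Rule 2 (intervocalic voicing): /k/ is a voiceless stop between vowels /o/ and /e/, so it voices to [g]. /dkokekgaup/ → dkogekgaup.
Rule 3 (stop-cluster a-epenthesis): /d/ and /k/ form a stop–stop cluster, so [a] is inserted between them. /k/ and /g/ form a stop–stop cluster, so [a] is inserted between them. /dkogekgaup/ → dakogekagaup.

dakogekagaup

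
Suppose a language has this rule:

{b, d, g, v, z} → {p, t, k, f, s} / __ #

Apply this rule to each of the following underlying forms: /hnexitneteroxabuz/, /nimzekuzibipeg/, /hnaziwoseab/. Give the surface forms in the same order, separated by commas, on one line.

hnexitneteroxabus, nimzekuzibipek, hnaziwoseap

/hnexitneteroxabuz/: /z/ is a voiced obstruent in word-final position, so it devoices to [s]. → [hnexitneteroxabus].
/nimzekuzibipeg/: /g/ is a voiced obstruent in word-final position, so it devoices to [k]. → [nimzekuzibipek].
/hnaziwoseab/: /b/ is a voiced obstruent in word-final position, so it devoices to [p]. → [hnaziwoseap].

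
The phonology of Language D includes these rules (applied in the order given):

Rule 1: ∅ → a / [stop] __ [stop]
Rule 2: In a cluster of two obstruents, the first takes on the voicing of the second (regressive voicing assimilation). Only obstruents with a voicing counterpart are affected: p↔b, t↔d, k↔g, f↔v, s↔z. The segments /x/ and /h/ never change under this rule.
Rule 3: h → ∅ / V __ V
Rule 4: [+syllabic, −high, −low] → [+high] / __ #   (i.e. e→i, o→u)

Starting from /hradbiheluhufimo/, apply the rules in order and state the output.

Rule 1 (stop-cluster a-epenthesis): /d/ and /b/ form a stop–stop cluster, so [a] is inserted between them. /hradbiheluhufimo/ → hradabiheluhufimo.
Rule 2 (regressive voicing assimilation): no segment meets the environment; /hradabiheluhufimo/ is unchanged.
Rule 3 (intervocalic h-deletion): /h/ occurs between vowels /i/ and /e/, so it deletes. /h/ occurs between vowels /u/ and /u/, so it deletes. /hradabiheluhufimo/ → hradabieluufimo.
Rule 4 (final vowel raising): /o/ is a mid vowel in word-final position, so it raises to [u]. /hradabieluufimo/ → hradabieluufimu.

hradabieluufimu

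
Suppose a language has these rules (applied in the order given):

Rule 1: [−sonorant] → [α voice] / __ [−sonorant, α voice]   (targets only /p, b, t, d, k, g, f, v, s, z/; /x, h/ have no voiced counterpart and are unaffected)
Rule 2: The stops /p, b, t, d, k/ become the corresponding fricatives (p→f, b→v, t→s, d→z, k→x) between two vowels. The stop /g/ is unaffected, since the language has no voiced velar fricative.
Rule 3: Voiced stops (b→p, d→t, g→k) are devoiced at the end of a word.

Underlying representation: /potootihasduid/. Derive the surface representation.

Rule 1 (regressive voicing assimilation): /s/ precedes the voiced obstruent /d/, so it voices to [z] by assimilation. /potootihasduid/ → potootihazduid.
Rule 2 (intervocalic spirantization): /t/ is a stop between vowels /o/ and /o/, so it spirantizes to the fricative [s]. /t/ is a stop between vowels /o/ and /i/, so it spirantizes to the fricative [s]. /potootihazduid/ → posoosihazduid.
Rule 3 (final devoicing): /d/ is a voiced stop in word-final position, so it devoices to [t]. /posoosihazduid/ → posoosihazduit.

posoosihazduit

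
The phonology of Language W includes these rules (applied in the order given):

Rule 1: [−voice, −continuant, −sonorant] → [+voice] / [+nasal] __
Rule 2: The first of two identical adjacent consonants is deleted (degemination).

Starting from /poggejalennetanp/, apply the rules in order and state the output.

Rule 1 (post-nasal voicing): /p/ is a voiceless stop immediately after the nasal /n/, so it voices to [b]. /poggejalennetanp/ → poggejalennetanb.
Rule 2 (degemination): /gg/ is a geminate; the first /g/ deletes. /nn/ is a geminate; the first /n/ deletes. /poggejalennetanb/ → pogejalenetanb.

pogejalenetanb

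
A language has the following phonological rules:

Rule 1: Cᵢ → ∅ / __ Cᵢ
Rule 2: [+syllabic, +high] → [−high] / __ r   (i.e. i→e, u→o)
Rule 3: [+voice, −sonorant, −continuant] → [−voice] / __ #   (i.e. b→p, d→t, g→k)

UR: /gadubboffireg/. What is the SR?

gaduboferek

Rule 1 (degemination): /bb/ is a geminate; the first /b/ deletes. /ff/ is a geminate; the first /f/ deletes. /gadubboffireg/ → gadubofireg.
Rule 2 (pre-rhotic lowering): /i/ is a high vowel immediately before /r/, so it lowers to [e]. /gadubofireg/ → gadubofereg.
Rule 3 (final devoicing): /g/ is a voiced stop in word-final position, so it devoices to [k]. /gadubofereg/ → gaduboferek.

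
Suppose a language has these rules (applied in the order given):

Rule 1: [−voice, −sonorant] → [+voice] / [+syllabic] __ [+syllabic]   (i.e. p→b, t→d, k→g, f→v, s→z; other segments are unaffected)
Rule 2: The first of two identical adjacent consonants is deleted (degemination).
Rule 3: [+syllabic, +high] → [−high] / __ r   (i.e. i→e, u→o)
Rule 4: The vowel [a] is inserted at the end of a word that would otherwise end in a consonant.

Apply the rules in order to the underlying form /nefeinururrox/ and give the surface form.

neveinororoxa

Rule 1 (intervocalic voicing): /f/ is a voiceless obstruent between vowels /e/ and /e/, so it voices to [v]. /nefeinururrox/ → neveinururrox.
Rule 2 (degemination): /rr/ is a geminate; the first /r/ deletes. /neveinururrox/ → neveinururox.
Rule 3 (pre-rhotic lowering): /u/ is a high vowel immediately before /r/, so it lowers to [o]. /u/ is a high vowel immediately before /r/, so it lowers to [o]. /neveinururox/ → neveinororox.
Rule 4 (final a-epenthesis): the form ends in the consonant /x/, so [a] is inserted word-finally. /neveinororox/ → neveinororoxa.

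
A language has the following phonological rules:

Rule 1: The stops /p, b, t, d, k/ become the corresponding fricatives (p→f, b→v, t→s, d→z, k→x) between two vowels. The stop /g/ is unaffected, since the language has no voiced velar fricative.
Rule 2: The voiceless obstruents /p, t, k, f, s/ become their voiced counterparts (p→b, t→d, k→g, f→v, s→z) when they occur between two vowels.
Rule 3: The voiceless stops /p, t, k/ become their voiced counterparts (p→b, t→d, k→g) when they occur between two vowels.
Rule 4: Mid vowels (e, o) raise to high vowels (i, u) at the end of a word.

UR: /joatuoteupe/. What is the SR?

Rule 1 (intervocalic spirantization): /t/ is a stop between vowels /a/ and /u/, so it spirantizes to the fricative [s]. /t/ is a stop between vowels /o/ and /e/, so it spirantizes to the fricative [s]. /p/ is a stop between vowels /u/ and /e/, so it spirantizes to the fricative [f]. /joatuoteupe/ → joasuoseufe.
Rule 2 (intervocalic voicing): /s/ is a voiceless obstruent between vowels /a/ and /u/, so it voices to [z]. /s/ is a voiceless obstruent between vowels /o/ and /e/, so it voices to [z]. /f/ is a voiceless obstruent between vowels /u/ and /e/, so it voices to [v]. /joasuoseufe/ → joazuozeuve.
Rule 3 (intervocalic voicing): no segment meets the environment; /joazuozeuve/ is unchanged.
Rule 4 (final vowel raising): /e/ is a mid vowel in word-final position, so it raises to [i]. /joazuozeuve/ → joazuozeuvi.

joazuozeuvi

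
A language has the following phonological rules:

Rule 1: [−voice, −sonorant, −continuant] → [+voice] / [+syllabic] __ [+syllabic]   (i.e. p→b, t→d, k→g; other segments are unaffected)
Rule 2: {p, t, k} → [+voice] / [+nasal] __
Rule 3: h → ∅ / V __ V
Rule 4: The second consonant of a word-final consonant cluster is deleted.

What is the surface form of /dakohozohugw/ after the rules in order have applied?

Rule 1 (intervocalic voicing): /k/ is a voiceless stop between vowels /a/ and /o/, so it voices to [g]. /dakohozohugw/ → dagohozohugw.
Rule 2 (post-nasal voicing): no segment meets the environment; /dagohozohugw/ is unchanged.
Rule 3 (intervocalic h-deletion): /h/ occurs between vowels /o/ and /o/, so it deletes. /h/ occurs between vowels /o/ and /u/, so it deletes. /dagohozohugw/ → dagoozougw.
Rule 4 (final cluster simplification): /w/ is the second consonant of a word-final cluster /gw/, so it deletes. /dagoozougw/ → dagoozoug.

dagoozoug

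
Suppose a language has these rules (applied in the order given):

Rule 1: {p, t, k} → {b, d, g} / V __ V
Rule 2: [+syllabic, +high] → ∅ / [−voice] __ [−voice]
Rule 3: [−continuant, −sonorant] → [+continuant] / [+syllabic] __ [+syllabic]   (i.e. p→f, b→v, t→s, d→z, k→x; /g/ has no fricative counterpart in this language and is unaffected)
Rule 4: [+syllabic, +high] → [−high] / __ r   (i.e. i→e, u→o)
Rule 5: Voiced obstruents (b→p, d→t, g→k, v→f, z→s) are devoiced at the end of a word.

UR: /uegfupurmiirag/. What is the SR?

uegfuvormierak

Rule 1 (intervocalic voicing): /p/ is a voiceless stop between vowels /u/ and /u/, so it voices to [b]. /uegfupurmiirag/ → uegfuburmiirag.
Rule 2 (high vowel syncope): no segment meets the environment; /uegfuburmiirag/ is unchanged.
Rule 3 (intervocalic spirantization): /b/ is a stop between vowels /u/ and /u/, so it spirantizes to the fricative [v]. /uegfuburmiirag/ → uegfuvurmiirag.
Rule 4 (pre-rhotic lowering): /u/ is a high vowel immediately before /r/, so it lowers to [o]. /i/ is a high vowel immediately before /r/, so it lowers to [e]. /uegfuvurmiirag/ → uegfuvormierag.
Rule 5 (final devoicing): /g/ is a voiced obstruent in word-final position, so it devoices to [k]. /uegfuvormierag/ → uegfuvormierak.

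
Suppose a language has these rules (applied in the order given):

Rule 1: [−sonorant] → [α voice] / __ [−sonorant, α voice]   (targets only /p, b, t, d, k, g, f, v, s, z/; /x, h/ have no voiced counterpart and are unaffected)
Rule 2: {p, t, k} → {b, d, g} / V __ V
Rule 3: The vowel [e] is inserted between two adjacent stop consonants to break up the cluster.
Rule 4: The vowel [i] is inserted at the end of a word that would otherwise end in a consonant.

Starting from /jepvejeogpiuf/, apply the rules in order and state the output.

jebvejeokepiufi

Rule 1 (regressive voicing assimilation): /p/ precedes the voiced obstruent /v/, so it voices to [b] by assimilation. /g/ precedes the voiceless obstruent /p/, so it devoices to [k] by assimilation. /jepvejeogpiuf/ → jebvejeokpiuf.
Rule 2 (intervocalic voicing): no segment meets the environment; /jebvejeokpiuf/ is unchanged.
Rule 3 (stop-cluster e-epenthesis): /k/ and /p/ form a stop–stop cluster, so [e] is inserted between them. /jebvejeokpiuf/ → jebvejeokepiuf.
Rule 4 (final i-epenthesis): the form ends in the consonant /f/, so [i] is inserted word-finally. /jebvejeokepiuf/ → jebvejeokepiufi.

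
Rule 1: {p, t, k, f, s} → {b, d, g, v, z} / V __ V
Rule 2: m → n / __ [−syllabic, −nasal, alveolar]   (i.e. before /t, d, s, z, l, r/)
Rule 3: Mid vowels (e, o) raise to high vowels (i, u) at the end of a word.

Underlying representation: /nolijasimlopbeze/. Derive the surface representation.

Rule 1 (intervocalic voicing): /s/ is a voiceless obstruent between vowels /a/ and /i/, so it voices to [z]. /nolijasimlopbeze/ → nolijazimlopbeze.
Rule 2 (nasal place assimilation): /m/ precedes the alveolar consonant /l/, so it assimilates in place to [n]. /nolijazimlopbeze/ → nolijazinlopbeze.
Rule 3 (final vowel raising): /e/ is a mid vowel in word-final position, so it raises to [i]. /nolijazinlopbeze/ → nolijazinlopbezi.

nolijazinlopbezi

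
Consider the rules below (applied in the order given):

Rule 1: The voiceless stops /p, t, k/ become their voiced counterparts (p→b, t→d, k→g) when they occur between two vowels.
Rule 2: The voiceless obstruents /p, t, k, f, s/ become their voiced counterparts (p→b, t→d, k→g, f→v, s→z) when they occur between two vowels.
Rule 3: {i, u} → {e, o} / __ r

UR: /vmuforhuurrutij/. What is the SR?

Rule 1 (intervocalic voicing): /t/ is a voiceless stop between vowels /u/ and /i/, so it voices to [d]. /vmuforhuurrutij/ → vmuforhuurrudij.
Rule 2 (intervocalic voicing): /f/ is a voiceless obstruent between vowels /u/ and /o/, so it voices to [v]. /vmuforhuurrudij/ → vmuvorhuurrudij.
Rule 3 (pre-rhotic lowering): /u/ is a high vowel immediately before /r/, so it lowers to [o]. /vmuvorhuurrudij/ → vmuvorhuorrudij.

vmuvorhuorrudij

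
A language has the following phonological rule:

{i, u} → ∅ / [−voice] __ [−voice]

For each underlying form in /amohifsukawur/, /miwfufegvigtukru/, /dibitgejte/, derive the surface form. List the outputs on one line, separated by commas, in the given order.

/amohifsukawur/: /i/ is a high vowel flanked by voiceless consonants /h/ and /f/, so it deletes. /u/ is a high vowel flanked by voiceless consonants /s/ and /k/, so it deletes. → [amohfskawur].
/miwfufegvigtukru/: /u/ is a high vowel flanked by voiceless consonants /f/ and /f/, so it deletes. /u/ is a high vowel flanked by voiceless consonants /t/ and /k/, so it deletes. → [miwffegvigtkru].
/dibitgejte/: the rule's environment is not met; surfaces unchanged as [dibitgejte].

amohfskawur, miwffegvigtkru, dibitgejte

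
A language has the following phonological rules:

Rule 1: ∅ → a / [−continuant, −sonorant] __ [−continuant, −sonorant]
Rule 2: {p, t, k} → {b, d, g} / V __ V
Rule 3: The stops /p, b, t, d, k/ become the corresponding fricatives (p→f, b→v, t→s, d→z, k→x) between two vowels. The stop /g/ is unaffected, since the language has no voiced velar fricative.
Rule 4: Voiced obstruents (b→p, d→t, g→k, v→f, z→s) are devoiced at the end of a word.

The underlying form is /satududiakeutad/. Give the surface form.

sazuzuziageuzat

Rule 1 (stop-cluster a-epenthesis): no segment meets the environment; /satududiakeutad/ is unchanged.
Rule 2 (intervocalic voicing): /t/ is a voiceless stop between vowels /a/ and /u/, so it voices to [d]. /k/ is a voiceless stop between vowels /a/ and /e/, so it voices to [g]. /t/ is a voiceless stop between vowels /u/ and /a/, so it voices to [d]. /satududiakeutad/ → sadududiageudad.
Rule 3 (intervocalic spirantization): /d/ is a stop between vowels /a/ and /u/, so it spirantizes to the fricative [z]. /d/ is a stop between vowels /u/ and /u/, so it spirantizes to the fricative [z]. /d/ is a stop between vowels /u/ and /i/, so it spirantizes to the fricative [z]. /d/ is a stop between vowels /u/ and /a/, so it spirantizes to the fricative [z]. /sadududiageudad/ → sazuzuziageuzad.
Rule 4 (final devoicing): /d/ is a voiced obstruent in word-final position, so it devoices to [t]. /sazuzuziageuzad/ → sazuzuziageuzat.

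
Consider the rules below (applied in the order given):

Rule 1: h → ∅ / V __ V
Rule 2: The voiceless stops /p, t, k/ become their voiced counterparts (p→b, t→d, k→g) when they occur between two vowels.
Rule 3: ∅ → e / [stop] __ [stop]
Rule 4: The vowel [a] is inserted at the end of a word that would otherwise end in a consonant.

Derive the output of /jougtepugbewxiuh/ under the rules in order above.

Rule 1 (intervocalic h-deletion): no segment meets the environment; /jougtepugbewxiuh/ is unchanged.
Rule 2 (intervocalic voicing): /p/ is a voiceless stop between vowels /e/ and /u/, so it voices to [b]. /jougtepugbewxiuh/ → jougtebugbewxiuh.
Rule 3 (stop-cluster e-epenthesis): /g/ and /t/ form a stop–stop cluster, so [e] is inserted between them. /g/ and /b/ form a stop–stop cluster, so [e] is inserted between them. /jougtebugbewxiuh/ → jougetebugebewxiuh.
Rule 4 (final a-epenthesis): the form ends in the consonant /h/, so [a] is inserted word-finally. /jougetebugebewxiuh/ → jougetebugebewxiuha.

jougetebugebewxiuha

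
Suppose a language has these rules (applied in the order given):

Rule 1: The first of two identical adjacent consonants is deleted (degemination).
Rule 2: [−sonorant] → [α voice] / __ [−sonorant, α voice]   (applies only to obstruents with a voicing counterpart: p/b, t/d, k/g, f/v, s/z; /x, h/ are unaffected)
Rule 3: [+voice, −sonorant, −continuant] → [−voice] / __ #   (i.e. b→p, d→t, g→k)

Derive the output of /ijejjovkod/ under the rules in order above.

Rule 1 (degemination): /jj/ is a geminate; the first /j/ deletes. /ijejjovkod/ → ijejovkod.
Rule 2 (regressive voicing assimilation): /v/ precedes the voiceless obstruent /k/, so it devoices to [f] by assimilation. /ijejovkod/ → ijejofkod.
Rule 3 (final devoicing): /d/ is a voiced stop in word-final position, so it devoices to [t]. /ijejofkod/ → ijejofkot.

ijejofkot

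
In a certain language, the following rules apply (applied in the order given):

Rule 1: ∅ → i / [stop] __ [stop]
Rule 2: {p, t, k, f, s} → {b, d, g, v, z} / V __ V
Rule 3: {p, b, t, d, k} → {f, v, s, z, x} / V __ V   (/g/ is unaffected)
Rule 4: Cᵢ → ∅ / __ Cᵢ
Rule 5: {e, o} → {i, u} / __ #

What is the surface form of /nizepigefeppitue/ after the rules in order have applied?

Rule 1 (stop-cluster i-epenthesis): /p/ and /p/ form a stop–stop cluster, so [i] is inserted between them. /nizepigefeppitue/ → nizepigefepipitue.
Rule 2 (intervocalic voicing): /p/ is a voiceless obstruent between vowels /e/ and /i/, so it voices to [b]. /f/ is a voiceless obstruent between vowels /e/ and /e/, so it voices to [v]. /p/ is a voiceless obstruent between vowels /e/ and /i/, so it voices to [b]. /p/ is a voiceless obstruent between vowels /i/ and /i/, so it voices to [b]. /t/ is a voiceless obstruent between vowels /i/ and /u/, so it voices to [d]. /nizepigefepipitue/ → nizebigevebibidue.
Rule 3 (intervocalic spirantization): /b/ is a stop between vowels /e/ and /i/, so it spirantizes to the fricative [v]. /b/ is a stop between vowels /e/ and /i/, so it spirantizes to the fricative [v]. /b/ is a stop between vowels /i/ and /i/, so it spirantizes to the fricative [v]. /d/ is a stop between vowels /i/ and /u/, so it spirantizes to the fricative [z]. /nizebigevebibidue/ → nizevigevevivizue.
Rule 4 (degemination): no segment meets the environment; /nizevigevevivizue/ is unchanged.
Rule 5 (final vowel raising): /e/ is a mid vowel in word-final position, so it raises to [i]. /nizevigevevivizue/ → nizevigevevivizui.

nizevigevevivizui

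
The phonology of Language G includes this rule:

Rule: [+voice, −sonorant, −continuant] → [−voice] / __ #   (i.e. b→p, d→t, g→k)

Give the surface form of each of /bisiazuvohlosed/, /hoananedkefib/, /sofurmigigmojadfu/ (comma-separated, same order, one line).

/bisiazuvohlosed/: /d/ is a voiced stop in word-final position, so it devoices to [t]. → [bisiazuvohloset].
/hoananedkefib/: /b/ is a voiced stop in word-final position, so it devoices to [p]. → [hoananedkefip].
/sofurmigigmojadfu/: the rule's environment is not met; surfaces unchanged as [sofurmigigmojadfu].

bisiazuvohloset, hoananedkefip, sofurmigigmojadfu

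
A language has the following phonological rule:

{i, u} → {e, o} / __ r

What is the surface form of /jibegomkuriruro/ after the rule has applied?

jibegomkoreroro

Scanning /jibegomkuriruro/: /i/ at position 2 is not in the conditioning environment; /u/ is a high vowel immediately before /r/, so it lowers to [o]; /i/ is a high vowel immediately before /r/, so it lowers to [e]; /u/ is a high vowel immediately before /r/, so it lowers to [o].
Result: [jibegomkoreroro].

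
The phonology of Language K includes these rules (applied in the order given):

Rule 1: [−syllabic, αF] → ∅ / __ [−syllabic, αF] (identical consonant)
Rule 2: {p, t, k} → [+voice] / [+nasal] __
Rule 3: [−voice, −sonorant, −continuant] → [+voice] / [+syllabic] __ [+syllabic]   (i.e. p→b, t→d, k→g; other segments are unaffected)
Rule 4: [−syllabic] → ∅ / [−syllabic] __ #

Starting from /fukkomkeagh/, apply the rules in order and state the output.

fugomgeag

Rule 1 (degemination): /kk/ is a geminate; the first /k/ deletes. /fukkomkeagh/ → fukomkeagh.
Rule 2 (post-nasal voicing): /k/ is a voiceless stop immediately after the nasal /m/, so it voices to [g]. /fukomkeagh/ → fukomgeagh.
Rule 3 (intervocalic voicing): /k/ is a voiceless stop between vowels /u/ and /o/, so it voices to [g]. /fukomgeagh/ → fugomgeagh.
Rule 4 (final cluster simplification): /h/ is the second consonant of a word-final cluster /gh/, so it deletes. /fugomgeagh/ → fugomgeag.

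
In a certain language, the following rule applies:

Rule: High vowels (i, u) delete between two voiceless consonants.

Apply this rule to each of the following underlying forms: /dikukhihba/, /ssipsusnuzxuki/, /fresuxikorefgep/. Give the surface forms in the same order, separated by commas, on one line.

dikkhhba, sspssnuzxki, fresxkorefgep

/dikukhihba/: /u/ is a high vowel flanked by voiceless consonants /k/ and /k/, so it deletes. /i/ is a high vowel flanked by voiceless consonants /h/ and /h/, so it deletes. → [dikkhhba].
/ssipsusnuzxuki/: /i/ is a high vowel flanked by voiceless consonants /s/ and /p/, so it deletes. /u/ is a high vowel flanked by voiceless consonants /s/ and /s/, so it deletes. /u/ is a high vowel flanked by voiceless consonants /x/ and /k/, so it deletes. → [sspssnuzxki].
/fresuxikorefgep/: /u/ is a high vowel flanked by voiceless consonants /s/ and /x/, so it deletes. /i/ is a high vowel flanked by voiceless consonants /x/ and /k/, so it deletes. → [fresxkorefgep].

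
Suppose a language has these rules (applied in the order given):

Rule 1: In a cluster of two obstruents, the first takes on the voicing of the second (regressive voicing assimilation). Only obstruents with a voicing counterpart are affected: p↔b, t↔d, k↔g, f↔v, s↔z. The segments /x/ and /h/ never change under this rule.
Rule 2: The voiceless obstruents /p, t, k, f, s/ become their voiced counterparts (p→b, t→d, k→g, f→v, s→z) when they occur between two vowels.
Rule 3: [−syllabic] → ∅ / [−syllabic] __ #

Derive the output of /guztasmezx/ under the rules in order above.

gustasmes

Rule 1 (regressive voicing assimilation): /z/ precedes the voiceless obstruent /t/, so it devoices to [s] by assimilation. /z/ precedes the voiceless obstruent /x/, so it devoices to [s] by assimilation. /guztasmezx/ → gustasmesx.
Rule 2 (intervocalic voicing): no segment meets the environment; /gustasmesx/ is unchanged.
Rule 3 (final cluster simplification): /x/ is the second consonant of a word-final cluster /sx/, so it deletes. /gustasmesx/ → gustasmes.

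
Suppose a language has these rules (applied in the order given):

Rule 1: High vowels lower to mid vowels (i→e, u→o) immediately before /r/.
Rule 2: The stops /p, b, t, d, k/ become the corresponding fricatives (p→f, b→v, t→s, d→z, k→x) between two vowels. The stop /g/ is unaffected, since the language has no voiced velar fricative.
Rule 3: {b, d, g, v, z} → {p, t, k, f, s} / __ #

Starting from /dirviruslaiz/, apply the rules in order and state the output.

derveruslais

Rule 1 (pre-rhotic lowering): /i/ is a high vowel immediately before /r/, so it lowers to [e]. /i/ is a high vowel immediately before /r/, so it lowers to [e]. /dirviruslaiz/ → derveruslaiz.
Rule 2 (intervocalic spirantization): no segment meets the environment; /derveruslaiz/ is unchanged.
Rule 3 (final devoicing): /z/ is a voiced obstruent in word-final position, so it devoices to [s]. /derveruslaiz/ → derveruslais.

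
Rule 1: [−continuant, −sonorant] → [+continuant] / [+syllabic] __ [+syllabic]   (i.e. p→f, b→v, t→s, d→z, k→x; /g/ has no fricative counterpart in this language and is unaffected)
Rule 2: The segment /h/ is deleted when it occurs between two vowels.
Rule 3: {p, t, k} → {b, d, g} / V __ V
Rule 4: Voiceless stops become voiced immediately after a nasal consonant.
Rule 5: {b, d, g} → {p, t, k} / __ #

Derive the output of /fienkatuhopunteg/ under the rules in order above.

Rule 1 (intervocalic spirantization): /t/ is a stop between vowels /a/ and /u/, so it spirantizes to the fricative [s]. /p/ is a stop between vowels /o/ and /u/, so it spirantizes to the fricative [f]. /fienkatuhopunteg/ → fienkasuhofunteg.
Rule 2 (intervocalic h-deletion): /h/ occurs between vowels /u/ and /o/, so it deletes. /fienkasuhofunteg/ → fienkasuofunteg.
Rule 3 (intervocalic voicing): no segment meets the environment; /fienkasuofunteg/ is unchanged.
Rule 4 (post-nasal voicing): /k/ is a voiceless stop immediately after the nasal /n/, so it voices to [g]. /t/ is a voiceless stop immediately after the nasal /n/, so it voices to [d]. /fienkasuofunteg/ → fiengasuofundeg.
Rule 5 (final devoicing): /g/ is a voiced stop in word-final position, so it devoices to [k]. /fiengasuofundeg/ → fiengasuofundek.

fiengasuofundek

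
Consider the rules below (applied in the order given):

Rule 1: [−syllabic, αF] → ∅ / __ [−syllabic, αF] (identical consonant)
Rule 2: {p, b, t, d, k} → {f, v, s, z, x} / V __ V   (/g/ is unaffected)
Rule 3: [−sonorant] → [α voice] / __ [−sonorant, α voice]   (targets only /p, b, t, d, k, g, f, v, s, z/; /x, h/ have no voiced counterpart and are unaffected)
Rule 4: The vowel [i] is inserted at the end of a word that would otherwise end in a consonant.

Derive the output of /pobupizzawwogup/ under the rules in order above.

Rule 1 (degemination): /zz/ is a geminate; the first /z/ deletes. /ww/ is a geminate; the first /w/ deletes. /pobupizzawwogup/ → pobupizawogup.
Rule 2 (intervocalic spirantization): /b/ is a stop between vowels /o/ and /u/, so it spirantizes to the fricative [v]. /p/ is a stop between vowels /u/ and /i/, so it spirantizes to the fricative [f]. /pobupizawogup/ → povufizawogup.
Rule 3 (regressive voicing assimilation): no segment meets the environment; /povufizawogup/ is unchanged.
Rule 4 (final i-epenthesis): the form ends in the consonant /p/, so [i] is inserted word-finally. /povufizawogup/ → povufizawogupi.

povufizawogupi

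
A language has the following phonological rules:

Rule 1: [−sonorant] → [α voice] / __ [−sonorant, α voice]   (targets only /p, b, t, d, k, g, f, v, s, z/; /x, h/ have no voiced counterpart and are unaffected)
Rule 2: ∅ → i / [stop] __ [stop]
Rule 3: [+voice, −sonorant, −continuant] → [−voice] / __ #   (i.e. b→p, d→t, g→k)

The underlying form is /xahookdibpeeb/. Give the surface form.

Rule 1 (regressive voicing assimilation): /k/ precedes the voiced obstruent /d/, so it voices to [g] by assimilation. /b/ precedes the voiceless obstruent /p/, so it devoices to [p] by assimilation. /xahookdibpeeb/ → xahoogdippeeb.
Rule 2 (stop-cluster i-epenthesis): /g/ and /d/ form a stop–stop cluster, so [i] is inserted between them. /p/ and /p/ form a stop–stop cluster, so [i] is inserted between them. /xahoogdippeeb/ → xahoogidipipeeb.
Rule 3 (final devoicing): /b/ is a voiced stop in word-final position, so it devoices to [p]. /xahoogidipipeeb/ → xahoogidipipeep.

xahoogidipipeep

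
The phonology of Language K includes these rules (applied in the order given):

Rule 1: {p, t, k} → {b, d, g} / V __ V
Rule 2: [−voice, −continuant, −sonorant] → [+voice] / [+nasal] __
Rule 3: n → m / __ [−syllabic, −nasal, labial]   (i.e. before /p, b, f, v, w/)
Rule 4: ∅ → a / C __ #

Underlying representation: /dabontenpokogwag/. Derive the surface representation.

Rule 1 (intervocalic voicing): /k/ is a voiceless stop between vowels /o/ and /o/, so it voices to [g]. /dabontenpokogwag/ → dabontenpogogwag.
Rule 2 (post-nasal voicing): /t/ is a voiceless stop immediately after the nasal /n/, so it voices to [d]. /p/ is a voiceless stop immediately after the nasal /n/, so it voices to [b]. /dabontenpogogwag/ → dabondenbogogwag.
Rule 3 (nasal place assimilation): /n/ precedes the labial consonant /b/, so it assimilates in place to [m]. /dabondenbogogwag/ → dabondembogogwag.
Rule 4 (final a-epenthesis): the form ends in the consonant /g/, so [a] is inserted word-finally. /dabondembogogwag/ → dabondembogogwaga.

dabondembogogwaga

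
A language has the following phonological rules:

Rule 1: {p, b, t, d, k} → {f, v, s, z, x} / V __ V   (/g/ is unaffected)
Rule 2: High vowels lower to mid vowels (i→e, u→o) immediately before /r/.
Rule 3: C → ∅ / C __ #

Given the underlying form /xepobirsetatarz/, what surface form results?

xefoversesasar

Rule 1 (intervocalic spirantization): /p/ is a stop between vowels /e/ and /o/, so it spirantizes to the fricative [f]. /b/ is a stop between vowels /o/ and /i/, so it spirantizes to the fricative [v]. /t/ is a stop between vowels /e/ and /a/, so it spirantizes to the fricative [s]. /t/ is a stop between vowels /a/ and /a/, so it spirantizes to the fricative [s]. /xepobirsetatarz/ → xefovirsesasarz.
Rule 2 (pre-rhotic lowering): /i/ is a high vowel immediately before /r/, so it lowers to [e]. /xefovirsesasarz/ → xefoversesasarz.
Rule 3 (final cluster simplification): /z/ is the second consonant of a word-final cluster /rz/, so it deletes. /xefoversesasarz/ → xefoversesasar.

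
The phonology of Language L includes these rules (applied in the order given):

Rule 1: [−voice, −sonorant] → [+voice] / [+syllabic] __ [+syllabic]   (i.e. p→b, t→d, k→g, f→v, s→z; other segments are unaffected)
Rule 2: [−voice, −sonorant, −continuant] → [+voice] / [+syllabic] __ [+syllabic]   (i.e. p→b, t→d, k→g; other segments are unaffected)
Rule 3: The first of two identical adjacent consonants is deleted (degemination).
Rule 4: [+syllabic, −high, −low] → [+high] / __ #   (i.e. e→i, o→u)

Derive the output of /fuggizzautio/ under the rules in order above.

fugizaudiu

Rule 1 (intervocalic voicing): /t/ is a voiceless obstruent between vowels /u/ and /i/, so it voices to [d]. /fuggizzautio/ → fuggizzaudio.
Rule 2 (intervocalic voicing): no segment meets the environment; /fuggizzaudio/ is unchanged.
Rule 3 (degemination): /gg/ is a geminate; the first /g/ deletes. /zz/ is a geminate; the first /z/ deletes. /fuggizzaudio/ → fugizaudio.
Rule 4 (final vowel raising): /o/ is a mid vowel in word-final position, so it raises to [u]. /fugizaudio/ → fugizaudiu.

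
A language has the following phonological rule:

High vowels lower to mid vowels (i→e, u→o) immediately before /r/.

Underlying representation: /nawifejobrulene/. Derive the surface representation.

nawifejobrulene

No segment of /nawifejobrulene/ meets the structural description of the rule, so the form surfaces unchanged.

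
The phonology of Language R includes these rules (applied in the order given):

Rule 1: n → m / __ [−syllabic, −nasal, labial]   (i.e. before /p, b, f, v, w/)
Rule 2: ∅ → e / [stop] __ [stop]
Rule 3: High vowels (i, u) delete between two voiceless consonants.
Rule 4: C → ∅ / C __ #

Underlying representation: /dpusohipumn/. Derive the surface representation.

depsohpum

Rule 1 (nasal place assimilation): no segment meets the environment; /dpusohipumn/ is unchanged.
Rule 2 (stop-cluster e-epenthesis): /d/ and /p/ form a stop–stop cluster, so [e] is inserted between them. /dpusohipumn/ → depusohipumn.
Rule 3 (high vowel syncope): /u/ is a high vowel flanked by voiceless consonants /p/ and /s/, so it deletes. /i/ is a high vowel flanked by voiceless consonants /h/ and /p/, so it deletes. /depusohipumn/ → depsohpumn.
Rule 4 (final cluster simplification): /n/ is the second consonant of a word-final cluster /mn/, so it deletes. /depsohpumn/ → depsohpum.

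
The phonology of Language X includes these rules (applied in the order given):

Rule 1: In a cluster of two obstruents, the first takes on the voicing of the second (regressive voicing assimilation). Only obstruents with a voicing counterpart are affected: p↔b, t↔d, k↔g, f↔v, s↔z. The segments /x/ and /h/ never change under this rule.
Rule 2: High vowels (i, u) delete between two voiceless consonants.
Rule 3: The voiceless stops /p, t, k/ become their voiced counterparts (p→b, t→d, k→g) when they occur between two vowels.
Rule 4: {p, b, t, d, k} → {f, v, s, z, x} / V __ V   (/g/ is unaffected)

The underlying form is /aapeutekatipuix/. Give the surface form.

Rule 1 (regressive voicing assimilation): no segment meets the environment; /aapeutekatipuix/ is unchanged.
Rule 2 (high vowel syncope): /i/ is a high vowel flanked by voiceless consonants /t/ and /p/, so it deletes. /aapeutekatipuix/ → aapeutekatpuix.
Rule 3 (intervocalic voicing): /p/ is a voiceless stop between vowels /a/ and /e/, so it voices to [b]. /t/ is a voiceless stop between vowels /u/ and /e/, so it voices to [d]. /k/ is a voiceless stop between vowels /e/ and /a/, so it voices to [g]. /aapeutekatpuix/ → aabeudegatpuix.
Rule 4 (intervocalic spirantization): /b/ is a stop between vowels /a/ and /e/, so it spirantizes to the fricative [v]. /d/ is a stop between vowels /u/ and /e/, so it spirantizes to the fricative [z]. /aabeudegatpuix/ → aaveuzegatpuix.

aaveuzegatpuix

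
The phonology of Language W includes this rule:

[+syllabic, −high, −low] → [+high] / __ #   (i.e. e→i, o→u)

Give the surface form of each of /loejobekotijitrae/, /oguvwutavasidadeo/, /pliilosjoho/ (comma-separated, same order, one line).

loejobekotijitrai, oguvwutavasidadeu, pliilosjohu

/loejobekotijitrae/: /e/ is a mid vowel in word-final position, so it raises to [i]. → [loejobekotijitrai].
/oguvwutavasidadeo/: /o/ is a mid vowel in word-final position, so it raises to [u]. → [oguvwutavasidadeu].
/pliilosjoho/: /o/ is a mid vowel in word-final position, so it raises to [u]. → [pliilosjohu].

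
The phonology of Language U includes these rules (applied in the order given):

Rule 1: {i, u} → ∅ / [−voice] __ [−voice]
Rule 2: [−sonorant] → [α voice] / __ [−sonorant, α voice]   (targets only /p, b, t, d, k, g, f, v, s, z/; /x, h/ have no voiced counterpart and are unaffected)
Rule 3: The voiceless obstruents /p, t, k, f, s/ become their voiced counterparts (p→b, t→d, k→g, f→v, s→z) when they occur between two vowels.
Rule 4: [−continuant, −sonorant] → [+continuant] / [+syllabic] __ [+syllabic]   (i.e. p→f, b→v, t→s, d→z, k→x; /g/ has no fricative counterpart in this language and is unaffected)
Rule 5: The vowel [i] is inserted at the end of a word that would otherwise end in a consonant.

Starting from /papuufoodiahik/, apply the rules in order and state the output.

Rule 1 (high vowel syncope): /i/ is a high vowel flanked by voiceless consonants /h/ and /k/, so it deletes. /papuufoodiahik/ → papuufoodiahk.
Rule 2 (regressive voicing assimilation): no segment meets the environment; /papuufoodiahk/ is unchanged.
Rule 3 (intervocalic voicing): /p/ is a voiceless obstruent between vowels /a/ and /u/, so it voices to [b]. /f/ is a voiceless obstruent between vowels /u/ and /o/, so it voices to [v]. /papuufoodiahk/ → pabuuvoodiahk.
Rule 4 (intervocalic spirantization): /b/ is a stop between vowels /a/ and /u/, so it spirantizes to the fricative [v]. /d/ is a stop between vowels /o/ and /i/, so it spirantizes to the fricative [z]. /pabuuvoodiahk/ → pavuuvooziahk.
Rule 5 (final i-epenthesis): the form ends in the consonant /k/, so [i] is inserted word-finally. /pavuuvooziahk/ → pavuuvooziahki.

pavuuvooziahki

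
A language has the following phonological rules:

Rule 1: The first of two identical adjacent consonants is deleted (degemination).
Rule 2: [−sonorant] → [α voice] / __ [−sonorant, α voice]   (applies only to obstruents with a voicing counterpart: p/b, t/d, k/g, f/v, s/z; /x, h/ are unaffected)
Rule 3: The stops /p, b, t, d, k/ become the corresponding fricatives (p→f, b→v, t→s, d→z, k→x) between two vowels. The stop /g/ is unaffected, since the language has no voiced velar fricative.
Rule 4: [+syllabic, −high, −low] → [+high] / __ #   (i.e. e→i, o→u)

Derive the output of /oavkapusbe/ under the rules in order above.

Rule 1 (degemination): no segment meets the environment; /oavkapusbe/ is unchanged.
Rule 2 (regressive voicing assimilation): /v/ precedes the voiceless obstruent /k/, so it devoices to [f] by assimilation. /s/ precedes the voiced obstruent /b/, so it voices to [z] by assimilation. /oavkapusbe/ → oafkapuzbe.
Rule 3 (intervocalic spirantization): /p/ is a stop between vowels /a/ and /u/, so it spirantizes to the fricative [f]. /oafkapuzbe/ → oafkafuzbe.
Rule 4 (final vowel raising): /e/ is a mid vowel in word-final position, so it raises to [i]. /oafkafuzbe/ → oafkafuzbi.

oafkafuzbi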